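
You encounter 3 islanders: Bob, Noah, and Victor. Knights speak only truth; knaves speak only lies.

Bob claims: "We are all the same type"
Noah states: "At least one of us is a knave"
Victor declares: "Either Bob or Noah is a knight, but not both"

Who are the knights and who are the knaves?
Bob is a knave.
Noah is a knight.
Victor is a knight.

Verification:
- Bob (knave) says "We are all the same type" - this is FALSE (a lie) because Noah and Victor are knights and Bob is a knave.
- Noah (knight) says "At least one of us is a knave" - this is TRUE because Bob is a knave.
- Victor (knight) says "Either Bob or Noah is a knight, but not both" - this is TRUE because Bob is a knave and Noah is a knight.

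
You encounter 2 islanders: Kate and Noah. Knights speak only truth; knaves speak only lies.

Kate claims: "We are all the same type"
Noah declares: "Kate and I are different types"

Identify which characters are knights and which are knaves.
Kate is a knave.
Noah is a knight.

Verification:
- Kate (knave) says "We are all the same type" - this is FALSE (a lie) because Noah is a knight and Kate is a knave.
- Noah (knight) says "Kate and I are different types" - this is TRUE because Noah is a knight and Kate is a knave.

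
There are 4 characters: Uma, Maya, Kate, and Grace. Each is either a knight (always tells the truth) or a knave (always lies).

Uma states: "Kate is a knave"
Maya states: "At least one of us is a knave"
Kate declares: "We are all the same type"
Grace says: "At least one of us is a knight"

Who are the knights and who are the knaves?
Uma is a knight.
Maya is a knight.
Kate is a knave.
Grace is a knight.

Verification:
- Uma (knight) says "Kate is a knave" - this is TRUE because Kate is a knave.
- Maya (knight) says "At least one of us is a knave" - this is TRUE because Kate is a knave.
- Kate (knave) says "We are all the same type" - this is FALSE (a lie) because Uma, Maya, and Grace are knights and Kate is a knave.
- Grace (knight) says "At least one of us is a knight" - this is TRUE because Uma, Maya, and Grace are knights.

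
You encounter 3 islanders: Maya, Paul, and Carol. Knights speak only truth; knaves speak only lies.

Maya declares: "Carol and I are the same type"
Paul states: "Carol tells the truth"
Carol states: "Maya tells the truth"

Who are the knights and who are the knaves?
Maya is a knight.
Paul is a knight.
Carol is a knight.

Verification:
- Maya (knight) says "Carol and I are the same type" - this is TRUE because Maya is a knight and Carol is a knight.
- Paul (knight) says "Carol tells the truth" - this is TRUE because Carol is a knight.
- Carol (knight) says "Maya tells the truth" - this is TRUE because Maya is a knight.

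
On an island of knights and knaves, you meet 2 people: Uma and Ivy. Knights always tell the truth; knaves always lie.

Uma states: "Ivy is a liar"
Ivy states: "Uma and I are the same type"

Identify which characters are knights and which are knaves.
Uma is a knight.
Ivy is a knave.

Verification:
- Uma (knight) says "Ivy is a liar" - this is TRUE because Ivy is a knave.
- Ivy (knave) says "Uma and I are the same type" - this is FALSE (a lie) because Ivy is a knave and Uma is a knight.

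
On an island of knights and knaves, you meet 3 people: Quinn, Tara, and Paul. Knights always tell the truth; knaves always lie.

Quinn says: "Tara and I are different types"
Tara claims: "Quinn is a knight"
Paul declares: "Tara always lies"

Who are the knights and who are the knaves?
Quinn is a knave.
Tara is a knave.
Paul is a knight.

Verification:
- Quinn (knave) says "Tara and I are different types" - this is FALSE (a lie) because Quinn is a knave and Tara is a knave.
- Tara (knave) says "Quinn is a knight" - this is FALSE (a lie) because Quinn is a knave.
- Paul (knight) says "Tara always lies" - this is TRUE because Tara is a knave.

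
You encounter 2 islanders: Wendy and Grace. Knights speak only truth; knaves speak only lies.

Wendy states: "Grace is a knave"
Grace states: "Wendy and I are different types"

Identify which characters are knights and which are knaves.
Wendy is a knave.
Grace is a knight.

Verification:
- Wendy (knave) says "Grace is a knave" - this is FALSE (a lie) because Grace is a knight.
- Grace (knight) says "Wendy and I are different types" - this is TRUE because Grace is a knight and Wendy is a knave.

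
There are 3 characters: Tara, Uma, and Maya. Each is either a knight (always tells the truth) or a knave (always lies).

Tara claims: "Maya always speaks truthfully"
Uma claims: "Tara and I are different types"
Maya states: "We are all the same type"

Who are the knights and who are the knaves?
Tara is a knave.
Uma is a knight.
Maya is a knave.

Verification:
- Tara (knave) says "Maya always speaks truthfully" - this is FALSE (a lie) because Maya is a knave.
- Uma (knight) says "Tara and I are different types" - this is TRUE because Uma is a knight and Tara is a knave.
- Maya (knave) says "We are all the same type" - this is FALSE (a lie) because Uma is a knight and Tara and Maya are knaves.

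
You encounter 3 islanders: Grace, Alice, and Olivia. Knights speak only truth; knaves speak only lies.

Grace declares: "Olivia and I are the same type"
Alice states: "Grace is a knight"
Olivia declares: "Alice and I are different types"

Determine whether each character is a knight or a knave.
Grace is a knave.
Alice is a knave.
Olivia is a knight.

Verification:
- Grace (knave) says "Olivia and I are the same type" - this is FALSE (a lie) because Grace is a knave and Olivia is a knight.
- Alice (knave) says "Grace is a knight" - this is FALSE (a lie) because Grace is a knave.
- Olivia (knight) says "Alice and I are different types" - this is TRUE because Olivia is a knight and Alice is a knave.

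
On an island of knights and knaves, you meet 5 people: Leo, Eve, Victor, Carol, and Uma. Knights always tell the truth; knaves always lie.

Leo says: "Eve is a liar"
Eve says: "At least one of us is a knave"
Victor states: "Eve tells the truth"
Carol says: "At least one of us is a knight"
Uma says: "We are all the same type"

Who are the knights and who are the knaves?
Leo is a knave.
Eve is a knight.
Victor is a knight.
Carol is a knight.
Uma is a knave.

Verification:
- Leo (knave) says "Eve is a liar" - this is FALSE (a lie) because Eve is a knight.
- Eve (knight) says "At least one of us is a knave" - this is TRUE because Leo and Uma are knaves.
- Victor (knight) says "Eve tells the truth" - this is TRUE because Eve is a knight.
- Carol (knight) says "At least one of us is a knight" - this is TRUE because Eve, Victor, and Carol are knights.
- Uma (knave) says "We are all the same type" - this is FALSE (a lie) because Eve, Victor, and Carol are knights and Leo and Uma are knaves.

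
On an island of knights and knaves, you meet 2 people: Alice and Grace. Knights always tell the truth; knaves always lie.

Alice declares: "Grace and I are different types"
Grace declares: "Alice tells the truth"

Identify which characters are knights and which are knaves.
Alice is a knave.
Grace is a knave.

Verification:
- Alice (knave) says "Grace and I are different types" - this is FALSE (a lie) because Alice is a knave and Grace is a knave.
- Grace (knave) says "Alice tells the truth" - this is FALSE (a lie) because Alice is a knave.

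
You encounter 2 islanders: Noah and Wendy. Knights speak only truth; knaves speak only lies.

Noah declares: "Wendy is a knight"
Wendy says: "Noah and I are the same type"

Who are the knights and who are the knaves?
Noah is a knight.
Wendy is a knight.

Verification:
- Noah (knight) says "Wendy is a knight" - this is TRUE because Wendy is a knight.
- Wendy (knight) says "Noah and I are the same type" - this is TRUE because Wendy is a knight and Noah is a knight.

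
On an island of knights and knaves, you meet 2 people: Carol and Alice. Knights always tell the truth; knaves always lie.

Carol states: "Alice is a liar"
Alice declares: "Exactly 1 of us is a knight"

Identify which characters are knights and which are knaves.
Carol is a knave.
Alice is a knight.

Verification:
- Carol (knave) says "Alice is a liar" - this is FALSE (a lie) because Alice is a knight.
- Alice (knight) says "Exactly 1 of us is a knight" - this is TRUE because there are 1 knights.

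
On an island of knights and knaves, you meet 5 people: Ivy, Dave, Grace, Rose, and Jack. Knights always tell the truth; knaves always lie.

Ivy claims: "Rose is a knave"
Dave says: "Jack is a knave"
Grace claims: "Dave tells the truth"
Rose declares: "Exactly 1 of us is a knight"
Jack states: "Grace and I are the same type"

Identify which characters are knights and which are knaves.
Ivy is a knight.
Dave is a knight.
Grace is a knight.
Rose is a knave.
Jack is a knave.

Verification:
- Ivy (knight) says "Rose is a knave" - this is TRUE because Rose is a knave.
- Dave (knight) says "Jack is a knave" - this is TRUE because Jack is a knave.
- Grace (knight) says "Dave tells the truth" - this is TRUE because Dave is a knight.
- Rose (knave) says "Exactly 1 of us is a knight" - this is FALSE (a lie) because there are 3 knights.
- Jack (knave) says "Grace and I are the same type" - this is FALSE (a lie) because Jack is a knave and Grace is a knight.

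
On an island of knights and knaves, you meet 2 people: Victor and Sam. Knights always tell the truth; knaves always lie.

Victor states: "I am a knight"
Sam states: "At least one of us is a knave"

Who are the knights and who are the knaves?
Victor is a knave.
Sam is a knight.

Verification:
- Victor (knave) says "I am a knight" - this is FALSE (a lie) because Victor is a knave.
- Sam (knight) says "At least one of us is a knave" - this is TRUE because Victor is a knave.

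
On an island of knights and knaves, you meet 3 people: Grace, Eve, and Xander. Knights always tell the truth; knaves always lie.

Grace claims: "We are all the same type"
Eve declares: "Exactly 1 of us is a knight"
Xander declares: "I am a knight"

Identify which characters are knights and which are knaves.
Grace is a knave.
Eve is a knight.
Xander is a knave.

Verification:
- Grace (knave) says "We are all the same type" - this is FALSE (a lie) because Eve is a knight and Grace and Xander are knaves.
- Eve (knight) says "Exactly 1 of us is a knight" - this is TRUE because there are 1 knights.
- Xander (knave) says "I am a knight" - this is FALSE (a lie) because Xander is a knave.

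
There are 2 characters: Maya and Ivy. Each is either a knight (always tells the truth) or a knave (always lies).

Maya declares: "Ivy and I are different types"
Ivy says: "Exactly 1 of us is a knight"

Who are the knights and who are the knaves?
Maya is a knave.
Ivy is a knave.

Verification:
- Maya (knave) says "Ivy and I are different types" - this is FALSE (a lie) because Maya is a knave and Ivy is a knave.
- Ivy (knave) says "Exactly 1 of us is a knight" - this is FALSE (a lie) because there are 0 knights.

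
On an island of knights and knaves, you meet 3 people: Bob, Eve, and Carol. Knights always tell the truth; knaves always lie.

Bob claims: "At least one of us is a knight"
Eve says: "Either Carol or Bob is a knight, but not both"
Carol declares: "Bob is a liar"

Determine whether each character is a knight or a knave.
Bob is a knight.
Eve is a knight.
Carol is a knave.

Verification:
- Bob (knight) says "At least one of us is a knight" - this is TRUE because Bob and Eve are knights.
- Eve (knight) says "Either Carol or Bob is a knight, but not both" - this is TRUE because Carol is a knave and Bob is a knight.
- Carol (knave) says "Bob is a liar" - this is FALSE (a lie) because Bob is a knight.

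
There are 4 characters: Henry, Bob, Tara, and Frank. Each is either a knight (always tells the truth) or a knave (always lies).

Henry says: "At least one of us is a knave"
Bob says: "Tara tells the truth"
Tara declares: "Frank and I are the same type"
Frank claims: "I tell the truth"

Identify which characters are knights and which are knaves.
Henry is a knight.
Bob is a knave.
Tara is a knave.
Frank is a knight.

Verification:
- Henry (knight) says "At least one of us is a knave" - this is TRUE because Bob and Tara are knaves.
- Bob (knave) says "Tara tells the truth" - this is FALSE (a lie) because Tara is a knave.
- Tara (knave) says "Frank and I are the same type" - this is FALSE (a lie) because Tara is a knave and Frank is a knight.
- Frank (knight) says "I tell the truth" - this is TRUE because Frank is a knight.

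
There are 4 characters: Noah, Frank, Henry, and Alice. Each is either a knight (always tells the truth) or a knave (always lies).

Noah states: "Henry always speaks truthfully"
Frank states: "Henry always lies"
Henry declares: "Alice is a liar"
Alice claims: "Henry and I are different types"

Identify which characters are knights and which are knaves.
Noah is a knave.
Frank is a knight.
Henry is a knave.
Alice is a knight.

Verification:
- Noah (knave) says "Henry always speaks truthfully" - this is FALSE (a lie) because Henry is a knave.
- Frank (knight) says "Henry always lies" - this is TRUE because Henry is a knave.
- Henry (knave) says "Alice is a liar" - this is FALSE (a lie) because Alice is a knight.
- Alice (knight) says "Henry and I are different types" - this is TRUE because Alice is a knight and Henry is a knave.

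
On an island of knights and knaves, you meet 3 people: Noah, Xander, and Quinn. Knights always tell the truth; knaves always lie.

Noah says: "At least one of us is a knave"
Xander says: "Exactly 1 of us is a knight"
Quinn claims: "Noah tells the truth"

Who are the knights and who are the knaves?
Noah is a knight.
Xander is a knave.
Quinn is a knight.

Verification:
- Noah (knight) says "At least one of us is a knave" - this is TRUE because Xander is a knave.
- Xander (knave) says "Exactly 1 of us is a knight" - this is FALSE (a lie) because there are 2 knights.
- Quinn (knight) says "Noah tells the truth" - this is TRUE because Noah is a knight.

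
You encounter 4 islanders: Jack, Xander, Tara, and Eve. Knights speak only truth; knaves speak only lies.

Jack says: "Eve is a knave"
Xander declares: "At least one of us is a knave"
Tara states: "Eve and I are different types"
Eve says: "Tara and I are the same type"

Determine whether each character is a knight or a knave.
Jack is a knight.
Xander is a knight.
Tara is a knight.
Eve is a knave.

Verification:
- Jack (knight) says "Eve is a knave" - this is TRUE because Eve is a knave.
- Xander (knight) says "At least one of us is a knave" - this is TRUE because Eve is a knave.
- Tara (knight) says "Eve and I are different types" - this is TRUE because Tara is a knight and Eve is a knave.
- Eve (knave) says "Tara and I are the same type" - this is FALSE (a lie) because Eve is a knave and Tara is a knight.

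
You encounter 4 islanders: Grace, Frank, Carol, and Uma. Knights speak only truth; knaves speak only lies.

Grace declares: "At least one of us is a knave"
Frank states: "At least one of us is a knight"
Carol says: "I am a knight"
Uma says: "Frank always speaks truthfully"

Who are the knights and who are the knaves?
Grace is a knight.
Frank is a knight.
Carol is a knave.
Uma is a knight.

Verification:
- Grace (knight) says "At least one of us is a knave" - this is TRUE because Carol is a knave.
- Frank (knight) says "At least one of us is a knight" - this is TRUE because Grace, Frank, and Uma are knights.
- Carol (knave) says "I am a knight" - this is FALSE (a lie) because Carol is a knave.
- Uma (knight) says "Frank always speaks truthfully" - this is TRUE because Frank is a knight.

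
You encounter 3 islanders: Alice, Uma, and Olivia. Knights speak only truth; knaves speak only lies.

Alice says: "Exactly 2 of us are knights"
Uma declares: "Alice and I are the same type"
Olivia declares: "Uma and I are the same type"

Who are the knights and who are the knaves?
Alice is a knight.
Uma is a knight.
Olivia is a knave.

Verification:
- Alice (knight) says "Exactly 2 of us are knights" - this is TRUE because there are 2 knights.
- Uma (knight) says "Alice and I are the same type" - this is TRUE because Uma is a knight and Alice is a knight.
- Olivia (knave) says "Uma and I are the same type" - this is FALSE (a lie) because Olivia is a knave and Uma is a knight.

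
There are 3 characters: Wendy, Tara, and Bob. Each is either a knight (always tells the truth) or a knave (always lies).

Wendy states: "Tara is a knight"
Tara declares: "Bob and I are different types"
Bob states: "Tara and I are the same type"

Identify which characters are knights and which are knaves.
Wendy is a knight.
Tara is a knight.
Bob is a knave.

Verification:
- Wendy (knight) says "Tara is a knight" - this is TRUE because Tara is a knight.
- Tara (knight) says "Bob and I are different types" - this is TRUE because Tara is a knight and Bob is a knave.
- Bob (knave) says "Tara and I are the same type" - this is FALSE (a lie) because Bob is a knave and Tara is a knight.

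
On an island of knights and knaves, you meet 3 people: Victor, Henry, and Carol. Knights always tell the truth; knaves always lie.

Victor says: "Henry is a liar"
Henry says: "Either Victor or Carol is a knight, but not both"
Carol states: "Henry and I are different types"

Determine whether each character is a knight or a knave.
Victor is a knight.
Henry is a knave.
Carol is a knight.

Verification:
- Victor (knight) says "Henry is a liar" - this is TRUE because Henry is a knave.
- Henry (knave) says "Either Victor or Carol is a knight, but not both" - this is FALSE (a lie) because Victor is a knight and Carol is a knight.
- Carol (knight) says "Henry and I are different types" - this is TRUE because Carol is a knight and Henry is a knave.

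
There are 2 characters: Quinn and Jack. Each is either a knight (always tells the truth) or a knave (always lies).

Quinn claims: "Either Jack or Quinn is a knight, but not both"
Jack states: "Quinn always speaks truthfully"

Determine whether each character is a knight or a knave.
Quinn is a knave.
Jack is a knave.

Verification:
- Quinn (knave) says "Either Jack or Quinn is a knight, but not both" - this is FALSE (a lie) because Jack is a knave and Quinn is a knave.
- Jack (knave) says "Quinn always speaks truthfully" - this is FALSE (a lie) because Quinn is a knave.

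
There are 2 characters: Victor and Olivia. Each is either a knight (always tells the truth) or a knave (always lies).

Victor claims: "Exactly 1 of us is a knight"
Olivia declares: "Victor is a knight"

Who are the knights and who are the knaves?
Victor is a knave.
Olivia is a knave.

Verification:
- Victor (knave) says "Exactly 1 of us is a knight" - this is FALSE (a lie) because there are 0 knights.
- Olivia (knave) says "Victor is a knight" - this is FALSE (a lie) because Victor is a knave.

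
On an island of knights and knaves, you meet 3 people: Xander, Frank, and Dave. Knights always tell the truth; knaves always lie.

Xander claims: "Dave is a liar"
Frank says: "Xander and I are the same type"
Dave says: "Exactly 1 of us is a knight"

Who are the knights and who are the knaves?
Xander is a knight.
Frank is a knight.
Dave is a knave.

Verification:
- Xander (knight) says "Dave is a liar" - this is TRUE because Dave is a knave.
- Frank (knight) says "Xander and I are the same type" - this is TRUE because Frank is a knight and Xander is a knight.
- Dave (knave) says "Exactly 1 of us is a knight" - this is FALSE (a lie) because there are 2 knights.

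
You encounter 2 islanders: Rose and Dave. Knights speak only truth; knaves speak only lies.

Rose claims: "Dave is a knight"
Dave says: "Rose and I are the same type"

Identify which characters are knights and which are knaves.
Rose is a knight.
Dave is a knight.

Verification:
- Rose (knight) says "Dave is a knight" - this is TRUE because Dave is a knight.
- Dave (knight) says "Rose and I are the same type" - this is TRUE because Dave is a knight and Rose is a knight.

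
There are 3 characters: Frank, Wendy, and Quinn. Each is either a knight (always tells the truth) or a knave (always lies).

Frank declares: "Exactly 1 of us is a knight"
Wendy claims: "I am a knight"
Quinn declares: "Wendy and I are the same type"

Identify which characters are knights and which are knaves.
Frank is a knave.
Wendy is a knight.
Quinn is a knight.

Verification:
- Frank (knave) says "Exactly 1 of us is a knight" - this is FALSE (a lie) because there are 2 knights.
- Wendy (knight) says "I am a knight" - this is TRUE because Wendy is a knight.
- Quinn (knight) says "Wendy and I are the same type" - this is TRUE because Quinn is a knight and Wendy is a knight.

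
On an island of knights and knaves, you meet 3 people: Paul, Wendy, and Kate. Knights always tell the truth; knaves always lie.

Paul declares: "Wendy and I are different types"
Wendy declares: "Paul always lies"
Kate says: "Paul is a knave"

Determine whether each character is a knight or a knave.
Paul is a knight.
Wendy is a knave.
Kate is a knave.

Verification:
- Paul (knight) says "Wendy and I are different types" - this is TRUE because Paul is a knight and Wendy is a knave.
- Wendy (knave) says "Paul always lies" - this is FALSE (a lie) because Paul is a knight.
- Kate (knave) says "Paul is a knave" - this is FALSE (a lie) because Paul is a knight.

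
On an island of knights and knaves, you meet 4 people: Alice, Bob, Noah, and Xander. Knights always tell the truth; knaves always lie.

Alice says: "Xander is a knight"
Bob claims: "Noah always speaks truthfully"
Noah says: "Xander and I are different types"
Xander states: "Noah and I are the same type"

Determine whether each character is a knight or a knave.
Alice is a knave.
Bob is a knight.
Noah is a knight.
Xander is a knave.

Verification:
- Alice (knave) says "Xander is a knight" - this is FALSE (a lie) because Xander is a knave.
- Bob (knight) says "Noah always speaks truthfully" - this is TRUE because Noah is a knight.
- Noah (knight) says "Xander and I are different types" - this is TRUE because Noah is a knight and Xander is a knave.
- Xander (knave) says "Noah and I are the same type" - this is FALSE (a lie) because Xander is a knave and Noah is a knight.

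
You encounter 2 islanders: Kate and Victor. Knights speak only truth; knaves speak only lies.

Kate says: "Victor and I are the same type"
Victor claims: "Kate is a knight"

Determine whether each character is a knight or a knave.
Kate is a knight.
Victor is a knight.

Verification:
- Kate (knight) says "Victor and I are the same type" - this is TRUE because Kate is a knight and Victor is a knight.
- Victor (knight) says "Kate is a knight" - this is TRUE because Kate is a knight.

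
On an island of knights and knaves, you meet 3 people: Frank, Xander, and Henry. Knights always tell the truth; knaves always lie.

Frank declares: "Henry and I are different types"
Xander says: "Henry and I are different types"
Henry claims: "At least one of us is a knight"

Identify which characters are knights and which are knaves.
Frank is a knave.
Xander is a knave.
Henry is a knave.

Verification:
- Frank (knave) says "Henry and I are different types" - this is FALSE (a lie) because Frank is a knave and Henry is a knave.
- Xander (knave) says "Henry and I are different types" - this is FALSE (a lie) because Xander is a knave and Henry is a knave.
- Henry (knave) says "At least one of us is a knight" - this is FALSE (a lie) because no one is a knight.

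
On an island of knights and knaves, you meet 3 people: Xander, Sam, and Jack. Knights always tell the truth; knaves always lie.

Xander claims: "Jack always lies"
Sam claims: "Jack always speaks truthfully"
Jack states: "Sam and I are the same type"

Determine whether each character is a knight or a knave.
Xander is a knave.
Sam is a knight.
Jack is a knight.

Verification:
- Xander (knave) says "Jack always lies" - this is FALSE (a lie) because Jack is a knight.
- Sam (knight) says "Jack always speaks truthfully" - this is TRUE because Jack is a knight.
- Jack (knight) says "Sam and I are the same type" - this is TRUE because Jack is a knight and Sam is a knight.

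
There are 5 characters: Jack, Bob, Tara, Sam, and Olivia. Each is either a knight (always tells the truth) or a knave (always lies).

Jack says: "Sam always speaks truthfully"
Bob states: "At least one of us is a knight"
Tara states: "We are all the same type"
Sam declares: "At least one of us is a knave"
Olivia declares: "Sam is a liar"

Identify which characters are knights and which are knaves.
Jack is a knight.
Bob is a knight.
Tara is a knave.
Sam is a knight.
Olivia is a knave.

Verification:
- Jack (knight) says "Sam always speaks truthfully" - this is TRUE because Sam is a knight.
- Bob (knight) says "At least one of us is a knight" - this is TRUE because Jack, Bob, and Sam are knights.
- Tara (knave) says "We are all the same type" - this is FALSE (a lie) because Jack, Bob, and Sam are knights and Tara and Olivia are knaves.
- Sam (knight) says "At least one of us is a knave" - this is TRUE because Tara and Olivia are knaves.
- Olivia (knave) says "Sam is a liar" - this is FALSE (a lie) because Sam is a knight.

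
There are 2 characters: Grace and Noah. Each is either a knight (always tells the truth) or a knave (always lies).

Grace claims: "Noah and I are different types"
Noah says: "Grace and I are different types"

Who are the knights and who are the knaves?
Grace is a knave.
Noah is a knave.

Verification:
- Grace (knave) says "Noah and I are different types" - this is FALSE (a lie) because Grace is a knave and Noah is a knave.
- Noah (knave) says "Grace and I are different types" - this is FALSE (a lie) because Noah is a knave and Grace is a knave.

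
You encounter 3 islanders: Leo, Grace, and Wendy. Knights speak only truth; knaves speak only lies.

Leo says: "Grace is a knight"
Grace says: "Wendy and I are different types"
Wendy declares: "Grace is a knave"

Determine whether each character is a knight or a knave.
Leo is a knight.
Grace is a knight.
Wendy is a knave.

Verification:
- Leo (knight) says "Grace is a knight" - this is TRUE because Grace is a knight.
- Grace (knight) says "Wendy and I are different types" - this is TRUE because Grace is a knight and Wendy is a knave.
- Wendy (knave) says "Grace is a knave" - this is FALSE (a lie) because Grace is a knight.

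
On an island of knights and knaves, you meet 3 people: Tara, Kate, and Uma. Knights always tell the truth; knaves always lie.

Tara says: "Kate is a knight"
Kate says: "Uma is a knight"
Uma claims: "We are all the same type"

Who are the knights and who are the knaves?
Tara is a knight.
Kate is a knight.
Uma is a knight.

Verification:
- Tara (knight) says "Kate is a knight" - this is TRUE because Kate is a knight.
- Kate (knight) says "Uma is a knight" - this is TRUE because Uma is a knight.
- Uma (knight) says "We are all the same type" - this is TRUE because Tara, Kate, and Uma are knights.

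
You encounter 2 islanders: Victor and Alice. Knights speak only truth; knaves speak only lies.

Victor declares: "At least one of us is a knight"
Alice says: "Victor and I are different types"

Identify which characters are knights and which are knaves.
Victor is a knave.
Alice is a knave.

Verification:
- Victor (knave) says "At least one of us is a knight" - this is FALSE (a lie) because no one is a knight.
- Alice (knave) says "Victor and I are different types" - this is FALSE (a lie) because Alice is a knave and Victor is a knave.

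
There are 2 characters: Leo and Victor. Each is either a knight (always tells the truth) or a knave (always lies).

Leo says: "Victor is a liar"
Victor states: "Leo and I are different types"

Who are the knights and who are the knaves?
Leo is a knave.
Victor is a knight.

Verification:
- Leo (knave) says "Victor is a liar" - this is FALSE (a lie) because Victor is a knight.
- Victor (knight) says "Leo and I are different types" - this is TRUE because Victor is a knight and Leo is a knave.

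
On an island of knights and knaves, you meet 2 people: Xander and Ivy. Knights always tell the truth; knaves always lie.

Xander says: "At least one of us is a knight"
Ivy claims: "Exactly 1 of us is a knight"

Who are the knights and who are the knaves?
Xander is a knave.
Ivy is a knave.

Verification:
- Xander (knave) says "At least one of us is a knight" - this is FALSE (a lie) because no one is a knight.
- Ivy (knave) says "Exactly 1 of us is a knight" - this is FALSE (a lie) because there are 0 knights.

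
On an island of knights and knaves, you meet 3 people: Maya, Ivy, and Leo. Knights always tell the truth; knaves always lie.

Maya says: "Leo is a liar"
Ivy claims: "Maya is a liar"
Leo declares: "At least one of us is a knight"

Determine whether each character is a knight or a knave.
Maya is a knave.
Ivy is a knight.
Leo is a knight.

Verification:
- Maya (knave) says "Leo is a liar" - this is FALSE (a lie) because Leo is a knight.
- Ivy (knight) says "Maya is a liar" - this is TRUE because Maya is a knave.
- Leo (knight) says "At least one of us is a knight" - this is TRUE because Ivy and Leo are knights.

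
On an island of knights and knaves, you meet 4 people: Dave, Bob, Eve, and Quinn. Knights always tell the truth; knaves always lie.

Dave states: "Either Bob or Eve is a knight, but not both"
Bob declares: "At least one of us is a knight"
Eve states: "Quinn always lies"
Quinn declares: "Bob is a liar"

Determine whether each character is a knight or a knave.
Dave is a knave.
Bob is a knight.
Eve is a knight.
Quinn is a knave.

Verification:
- Dave (knave) says "Either Bob or Eve is a knight, but not both" - this is FALSE (a lie) because Bob is a knight and Eve is a knight.
- Bob (knight) says "At least one of us is a knight" - this is TRUE because Bob and Eve are knights.
- Eve (knight) says "Quinn always lies" - this is TRUE because Quinn is a knave.
- Quinn (knave) says "Bob is a liar" - this is FALSE (a lie) because Bob is a knight.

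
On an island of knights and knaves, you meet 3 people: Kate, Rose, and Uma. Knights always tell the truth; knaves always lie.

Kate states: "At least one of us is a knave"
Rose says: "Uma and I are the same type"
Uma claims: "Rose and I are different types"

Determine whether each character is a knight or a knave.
Kate is a knight.
Rose is a knave.
Uma is a knight.

Verification:
- Kate (knight) says "At least one of us is a knave" - this is TRUE because Rose is a knave.
- Rose (knave) says "Uma and I are the same type" - this is FALSE (a lie) because Rose is a knave and Uma is a knight.
- Uma (knight) says "Rose and I are different types" - this is TRUE because Uma is a knight and Rose is a knave.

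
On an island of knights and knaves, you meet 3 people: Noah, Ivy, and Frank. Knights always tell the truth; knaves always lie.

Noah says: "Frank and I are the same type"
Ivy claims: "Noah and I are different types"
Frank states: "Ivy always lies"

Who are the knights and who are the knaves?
Noah is a knave.
Ivy is a knave.
Frank is a knight.

Verification:
- Noah (knave) says "Frank and I are the same type" - this is FALSE (a lie) because Noah is a knave and Frank is a knight.
- Ivy (knave) says "Noah and I are different types" - this is FALSE (a lie) because Ivy is a knave and Noah is a knave.
- Frank (knight) says "Ivy always lies" - this is TRUE because Ivy is a knave.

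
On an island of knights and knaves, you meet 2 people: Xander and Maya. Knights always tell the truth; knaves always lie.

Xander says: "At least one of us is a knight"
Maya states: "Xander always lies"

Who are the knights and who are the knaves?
Xander is a knight.
Maya is a knave.

Verification:
- Xander (knight) says "At least one of us is a knight" - this is TRUE because Xander is a knight.
- Maya (knave) says "Xander always lies" - this is FALSE (a lie) because Xander is a knight.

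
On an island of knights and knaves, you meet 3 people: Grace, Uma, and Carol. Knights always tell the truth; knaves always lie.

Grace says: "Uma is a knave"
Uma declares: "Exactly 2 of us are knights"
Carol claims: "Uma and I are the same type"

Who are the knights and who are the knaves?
Grace is a knave.
Uma is a knight.
Carol is a knight.

Verification:
- Grace (knave) says "Uma is a knave" - this is FALSE (a lie) because Uma is a knight.
- Uma (knight) says "Exactly 2 of us are knights" - this is TRUE because there are 2 knights.
- Carol (knight) says "Uma and I are the same type" - this is TRUE because Carol is a knight and Uma is a knight.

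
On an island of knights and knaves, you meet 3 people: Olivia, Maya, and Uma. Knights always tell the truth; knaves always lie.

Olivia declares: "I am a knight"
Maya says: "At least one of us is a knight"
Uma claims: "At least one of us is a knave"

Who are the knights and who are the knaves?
Olivia is a knave.
Maya is a knight.
Uma is a knight.

Verification:
- Olivia (knave) says "I am a knight" - this is FALSE (a lie) because Olivia is a knave.
- Maya (knight) says "At least one of us is a knight" - this is TRUE because Maya and Uma are knights.
- Uma (knight) says "At least one of us is a knave" - this is TRUE because Olivia is a knave.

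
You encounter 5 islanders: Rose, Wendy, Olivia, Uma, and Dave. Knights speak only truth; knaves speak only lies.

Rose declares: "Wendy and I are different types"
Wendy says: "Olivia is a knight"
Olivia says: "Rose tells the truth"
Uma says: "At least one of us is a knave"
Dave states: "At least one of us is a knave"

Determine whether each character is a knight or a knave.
Rose is a knave.
Wendy is a knave.
Olivia is a knave.
Uma is a knight.
Dave is a knight.

Verification:
- Rose (knave) says "Wendy and I are different types" - this is FALSE (a lie) because Rose is a knave and Wendy is a knave.
- Wendy (knave) says "Olivia is a knight" - this is FALSE (a lie) because Olivia is a knave.
- Olivia (knave) says "Rose tells the truth" - this is FALSE (a lie) because Rose is a knave.
- Uma (knight) says "At least one of us is a knave" - this is TRUE because Rose, Wendy, and Olivia are knaves.
- Dave (knight) says "At least one of us is a knave" - this is TRUE because Rose, Wendy, and Olivia are knaves.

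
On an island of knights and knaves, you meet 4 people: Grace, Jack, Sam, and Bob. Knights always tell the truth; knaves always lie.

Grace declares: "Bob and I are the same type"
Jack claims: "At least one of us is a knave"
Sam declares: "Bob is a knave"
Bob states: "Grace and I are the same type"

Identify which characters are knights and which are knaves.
Grace is a knight.
Jack is a knight.
Sam is a knave.
Bob is a knight.

Verification:
- Grace (knight) says "Bob and I are the same type" - this is TRUE because Grace is a knight and Bob is a knight.
- Jack (knight) says "At least one of us is a knave" - this is TRUE because Sam is a knave.
- Sam (knave) says "Bob is a knave" - this is FALSE (a lie) because Bob is a knight.
- Bob (knight) says "Grace and I are the same type" - this is TRUE because Bob is a knight and Grace is a knight.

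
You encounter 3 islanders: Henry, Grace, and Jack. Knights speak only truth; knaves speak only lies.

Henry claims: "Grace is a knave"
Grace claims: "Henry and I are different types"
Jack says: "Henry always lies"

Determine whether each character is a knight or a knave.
Henry is a knave.
Grace is a knight.
Jack is a knight.

Verification:
- Henry (knave) says "Grace is a knave" - this is FALSE (a lie) because Grace is a knight.
- Grace (knight) says "Henry and I are different types" - this is TRUE because Grace is a knight and Henry is a knave.
- Jack (knight) says "Henry always lies" - this is TRUE because Henry is a knave.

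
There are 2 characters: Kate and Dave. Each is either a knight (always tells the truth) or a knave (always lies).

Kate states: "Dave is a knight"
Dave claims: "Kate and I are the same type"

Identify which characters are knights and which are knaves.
Kate is a knight.
Dave is a knight.

Verification:
- Kate (knight) says "Dave is a knight" - this is TRUE because Dave is a knight.
- Dave (knight) says "Kate and I are the same type" - this is TRUE because Dave is a knight and Kate is a knight.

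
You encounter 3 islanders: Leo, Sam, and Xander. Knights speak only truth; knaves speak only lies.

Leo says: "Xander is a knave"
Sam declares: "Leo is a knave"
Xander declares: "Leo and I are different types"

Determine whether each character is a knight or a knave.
Leo is a knave.
Sam is a knight.
Xander is a knight.

Verification:
- Leo (knave) says "Xander is a knave" - this is FALSE (a lie) because Xander is a knight.
- Sam (knight) says "Leo is a knave" - this is TRUE because Leo is a knave.
- Xander (knight) says "Leo and I are different types" - this is TRUE because Xander is a knight and Leo is a knave.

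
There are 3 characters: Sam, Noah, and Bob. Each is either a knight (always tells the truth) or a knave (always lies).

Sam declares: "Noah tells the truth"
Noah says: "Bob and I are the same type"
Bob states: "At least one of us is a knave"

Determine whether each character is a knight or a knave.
Sam is a knave.
Noah is a knave.
Bob is a knight.

Verification:
- Sam (knave) says "Noah tells the truth" - this is FALSE (a lie) because Noah is a knave.
- Noah (knave) says "Bob and I are the same type" - this is FALSE (a lie) because Noah is a knave and Bob is a knight.
- Bob (knight) says "At least one of us is a knave" - this is TRUE because Sam and Noah are knaves.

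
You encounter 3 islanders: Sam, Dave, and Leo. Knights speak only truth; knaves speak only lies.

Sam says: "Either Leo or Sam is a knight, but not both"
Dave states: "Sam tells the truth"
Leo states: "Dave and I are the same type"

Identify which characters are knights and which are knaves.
Sam is a knight.
Dave is a knight.
Leo is a knave.

Verification:
- Sam (knight) says "Either Leo or Sam is a knight, but not both" - this is TRUE because Leo is a knave and Sam is a knight.
- Dave (knight) says "Sam tells the truth" - this is TRUE because Sam is a knight.
- Leo (knave) says "Dave and I are the same type" - this is FALSE (a lie) because Leo is a knave and Dave is a knight.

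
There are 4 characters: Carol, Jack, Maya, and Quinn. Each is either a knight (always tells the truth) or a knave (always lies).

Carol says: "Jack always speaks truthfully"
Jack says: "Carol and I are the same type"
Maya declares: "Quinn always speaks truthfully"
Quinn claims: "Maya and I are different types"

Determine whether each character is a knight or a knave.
Carol is a knight.
Jack is a knight.
Maya is a knave.
Quinn is a knave.

Verification:
- Carol (knight) says "Jack always speaks truthfully" - this is TRUE because Jack is a knight.
- Jack (knight) says "Carol and I are the same type" - this is TRUE because Jack is a knight and Carol is a knight.
- Maya (knave) says "Quinn always speaks truthfully" - this is FALSE (a lie) because Quinn is a knave.
- Quinn (knave) says "Maya and I are different types" - this is FALSE (a lie) because Quinn is a knave and Maya is a knave.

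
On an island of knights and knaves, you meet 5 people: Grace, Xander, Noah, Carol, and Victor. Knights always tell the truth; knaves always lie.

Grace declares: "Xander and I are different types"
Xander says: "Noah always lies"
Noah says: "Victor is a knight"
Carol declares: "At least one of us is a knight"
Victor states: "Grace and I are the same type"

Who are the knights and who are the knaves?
Grace is a knight.
Xander is a knave.
Noah is a knight.
Carol is a knight.
Victor is a knight.

Verification:
- Grace (knight) says "Xander and I are different types" - this is TRUE because Grace is a knight and Xander is a knave.
- Xander (knave) says "Noah always lies" - this is FALSE (a lie) because Noah is a knight.
- Noah (knight) says "Victor is a knight" - this is TRUE because Victor is a knight.
- Carol (knight) says "At least one of us is a knight" - this is TRUE because Grace, Noah, Carol, and Victor are knights.
- Victor (knight) says "Grace and I are the same type" - this is TRUE because Victor is a knight and Grace is a knight.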